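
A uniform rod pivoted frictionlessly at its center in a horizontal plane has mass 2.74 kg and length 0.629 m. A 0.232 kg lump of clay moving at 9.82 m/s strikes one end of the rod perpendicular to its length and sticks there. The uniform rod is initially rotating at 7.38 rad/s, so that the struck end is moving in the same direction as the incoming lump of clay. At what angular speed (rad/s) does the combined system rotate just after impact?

|ω_f| ≈ 12.2 rad/s

About the pivot the impulsive forces during the collision are internal, so angular momentum about that axis is conserved.
I_p = (1/12)(2.74)(0.629)² = 0.09034 kg·m². Taking the sense of the lump of clay's angular momentum as positive, L_{lump} = m v R = (0.232)(9.82)(0.629/2) = 0.7165 kg·m²/s.
L_i = +I_p ω_p + m v R = +(0.09034)(7.38) + 0.7165 = 1.383 kg·m²/s.
After sticking, I_f = I_p + m R² = 0.09034 + (0.232)(0.629/2)² = 0.1133 kg·m².
ω_f = L_i / I_f = 1.383 / 0.1133 = 12.21 rad/s.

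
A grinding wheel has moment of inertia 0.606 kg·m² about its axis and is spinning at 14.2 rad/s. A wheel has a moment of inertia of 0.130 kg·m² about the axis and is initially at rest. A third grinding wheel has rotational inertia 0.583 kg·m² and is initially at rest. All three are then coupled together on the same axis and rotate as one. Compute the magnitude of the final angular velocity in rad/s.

|ω_f| ≈ 6.52 rad/s

The coupling torques are internal; angular momentum about the shared axis is conserved.
Taking A's sense as positive: L = (0.6060)(14.2) = 8.605 kg·m²·rad/s.
Combined I = 0.6060 + 0.1300 + 0.5830 = 1.319 kg·m².
ω_f = L / I = 8.605 / 1.319 = 6.524 rad/s.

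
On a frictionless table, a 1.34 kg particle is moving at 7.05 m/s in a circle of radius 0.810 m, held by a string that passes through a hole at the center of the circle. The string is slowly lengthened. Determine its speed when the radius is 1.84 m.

Central (radial) force ⇒ zero torque about the center ⇒ m v r is constant.
v₂ = v₁ r₁ / r₂ = (7.05)(0.810) / (1.84) = 3.104 m/s.

v₂ ≈ 3.10 m/s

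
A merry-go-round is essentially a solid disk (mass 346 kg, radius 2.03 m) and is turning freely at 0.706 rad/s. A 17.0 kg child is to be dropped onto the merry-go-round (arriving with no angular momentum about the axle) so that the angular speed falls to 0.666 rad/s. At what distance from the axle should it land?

The added mass arrives with no angular momentum about the axle, and any external torque about the axle is negligible, so the system's angular momentum is conserved.
I_p = ½(346)(2.03)² = 712.9 kg·m².
I_p ω_i = (I_p + m r²) ω_f ⇒ m r² = I_p(ω_i/ω_f − 1) = 712.9(0.706/0.666 − 1) = 42.82 kg·m².
r = √(42.82/17.0) = 1.587 m.

r ≈ 1.59 m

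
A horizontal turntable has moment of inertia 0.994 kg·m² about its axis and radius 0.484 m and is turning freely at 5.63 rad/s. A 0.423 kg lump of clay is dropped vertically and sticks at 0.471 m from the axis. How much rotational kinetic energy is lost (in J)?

energy lost ≈ 1.36 J

The added mass arrives with no angular momentum about the axis, and any external torque about the axis is negligible, so the system's angular momentum is conserved.
Added inertia Σmr² = (0.423)(0.471)² = 0.09384 kg·m²; I_f = 0.9940 + 0.09384 = 1.088 kg·m².
ω_f = I_p ω_i / I_f = (0.9940)(5.63) / 1.088 = 5.144 rad/s.
KE_i = ½(0.9940)(5.630 rad/s)² = 15.75 J; KE_f = ½(1.088)(5.144)² = 14.39 J.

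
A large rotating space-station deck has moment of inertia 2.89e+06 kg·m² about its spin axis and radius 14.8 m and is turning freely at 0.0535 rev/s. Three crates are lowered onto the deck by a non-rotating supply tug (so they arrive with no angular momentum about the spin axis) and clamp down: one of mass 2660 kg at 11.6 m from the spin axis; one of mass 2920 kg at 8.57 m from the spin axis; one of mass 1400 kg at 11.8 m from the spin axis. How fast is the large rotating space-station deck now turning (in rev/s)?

No external torque acts about the spin axis; L_before = L_after.
Added inertia Σmr² = (2660)(11.6)² + (2920)(8.57)² + (1400)(11.8)² = 7.673e+05 kg·m²; I_f = 2.890e+06 + 7.673e+05 = 3.657e+06 kg·m².
ω_f = I_p ω_i / I_f = (2.890e+06)(0.0535) / 3.657e+06 = 0.04228 rev/s.

ω_f ≈ 0.0423 rev/s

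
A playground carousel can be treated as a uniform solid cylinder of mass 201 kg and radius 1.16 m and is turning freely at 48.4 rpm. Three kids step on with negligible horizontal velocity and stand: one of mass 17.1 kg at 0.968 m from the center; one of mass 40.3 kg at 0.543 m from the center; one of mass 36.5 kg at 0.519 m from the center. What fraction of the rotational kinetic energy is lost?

fraction ≈ 0.218

The added mass arrives with no angular momentum about the center, and any external torque about the center is negligible, so the system's angular momentum is conserved.
I_p = ½(201)(1.16)² = 135.2 kg·m².
Added inertia Σmr² = (17.1)(0.968)² + (40.3)(0.543)² + (36.5)(0.519)² = 37.74 kg·m²; I_f = 135.2 + 37.74 = 173.0 kg·m².
ω_f = I_p ω_i / I_f = (135.2)(48.4) / 173.0 = 37.84 rpm.
KE_i = ½(135.2)(5.068 rad/s)² = 1737 J; KE_f = ½(173.0)(3.963)² = 1358 J.
Fraction lost = 0.2182.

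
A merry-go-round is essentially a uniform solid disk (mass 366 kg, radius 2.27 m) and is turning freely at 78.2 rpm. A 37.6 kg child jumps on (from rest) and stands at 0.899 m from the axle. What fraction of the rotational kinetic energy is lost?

The added mass arrives with no angular momentum about the axle, and any external torque about the axle is negligible, so the system's angular momentum is conserved.
I_p = ½(366)(2.27)² = 943.0 kg·m².
Added inertia Σmr² = (37.6)(0.899)² = 30.39 kg·m²; I_f = 943.0 + 30.39 = 973.4 kg·m².
ω_f = I_p ω_i / I_f = (943.0)(78.2) / 973.4 = 75.76 rpm.
KE_i = ½(943.0)(8.189 rad/s)² = 31620 J; KE_f = ½(973.4)(7.933)² = 30630 J.
Fraction lost = 0.03122.

fraction ≈ 0.0312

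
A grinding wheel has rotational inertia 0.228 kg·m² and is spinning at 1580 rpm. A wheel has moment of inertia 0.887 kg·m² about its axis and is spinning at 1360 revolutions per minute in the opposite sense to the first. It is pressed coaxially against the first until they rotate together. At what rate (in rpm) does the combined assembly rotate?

The coupling torques are internal; angular momentum about the shared axis is conserved.
Taking A's sense as positive: L = (0.2280)(1580) − (0.8870)(1360) = -846.1 kg·m²·rpm.
Combined I = 0.2280 + 0.8870 = 1.115 kg·m².
ω_f = L / I = -846.1 / 1.115 = -758.8 rpm.

|ω_f| ≈ 759 rpm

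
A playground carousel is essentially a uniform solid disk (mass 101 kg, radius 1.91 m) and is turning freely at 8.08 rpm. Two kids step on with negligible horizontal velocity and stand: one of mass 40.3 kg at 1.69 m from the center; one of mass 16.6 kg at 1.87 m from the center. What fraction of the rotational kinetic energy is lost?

fraction ≈ 0.484

No external torque acts about the center; L_before = L_after.
I_p = ½(101)(1.91)² = 184.2 kg·m².
Added inertia Σmr² = (40.3)(1.69)² + (16.6)(1.87)² = 173.1 kg·m²; I_f = 184.2 + 173.1 = 357.4 kg·m².
ω_f = I_p ω_i / I_f = (184.2)(8.08) / 357.4 = 4.165 rpm.
KE_i = ½(184.2)(0.8461 rad/s)² = 65.95 J; KE_f = ½(357.4)(0.4362)² = 34.00 J.
Fraction lost = 0.4845.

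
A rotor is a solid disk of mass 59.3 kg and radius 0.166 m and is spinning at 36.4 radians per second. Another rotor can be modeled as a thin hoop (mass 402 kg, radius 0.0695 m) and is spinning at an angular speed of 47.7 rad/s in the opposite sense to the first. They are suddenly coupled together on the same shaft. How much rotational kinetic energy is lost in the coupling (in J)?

ΔKE lost ≈ 2030 J

No external torque acts about the common axis, so total angular momentum is conserved.
Moments of inertia: I_A = ½(59.3)(0.166)² = 0.8170 kg·m²; I_B = (402)(0.0695)² = 1.942 kg·m².
Taking A's sense as positive: L = (0.8170)(36.4) − (1.942)(47.7) = -62.88 kg·m²·rad/s.
Combined I = 0.8170 + 1.942 = 2.759 kg·m².
ω_f = L / I = -62.88 / 2.759 = -22.79 rad/s.
KE_i = ½ΣIω² = 2750 J; KE_f = ½(2.759)(22.79)² = 716.6 J.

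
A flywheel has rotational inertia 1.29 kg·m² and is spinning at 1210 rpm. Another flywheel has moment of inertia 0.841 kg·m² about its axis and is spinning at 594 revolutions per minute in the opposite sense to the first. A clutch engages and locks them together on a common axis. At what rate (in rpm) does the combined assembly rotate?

|ω_f| ≈ 498 rpm

No external torque acts about the common axis, so total angular momentum is conserved.
Taking A's sense as positive: L = (1.290)(1210) − (0.8410)(594) = 1061 kg·m²·rpm.
Combined I = 1.290 + 0.8410 = 2.131 kg·m².
ω_f = L / I = 1061 / 2.131 = 498.1 rpm.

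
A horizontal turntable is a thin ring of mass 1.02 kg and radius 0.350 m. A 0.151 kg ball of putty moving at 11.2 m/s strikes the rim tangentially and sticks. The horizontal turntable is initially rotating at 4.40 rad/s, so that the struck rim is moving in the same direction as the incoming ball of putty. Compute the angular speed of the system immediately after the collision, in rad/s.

The axle reaction passes through the axle and exerts no torque about it; angular momentum about the axle is conserved through the impact.
I_p = (1.02)(0.350)² = 0.1249 kg·m². Taking the sense of the ball of putty's angular momentum as positive, L_{ball} = m v R = (0.151)(11.2)(0.350) = 0.5919 kg·m²/s.
L_i = +I_p ω_p + m v R = +(0.1249)(4.40) + 0.5919 = 1.142 kg·m²/s.
After sticking, I_f = I_p + m R² = 0.1249 + (0.151)(0.350)² = 0.1434 kg·m².
ω_f = L_i / I_f = 1.142 / 0.1434 = 7.959 rad/s.

|ω_f| ≈ 7.96 rad/s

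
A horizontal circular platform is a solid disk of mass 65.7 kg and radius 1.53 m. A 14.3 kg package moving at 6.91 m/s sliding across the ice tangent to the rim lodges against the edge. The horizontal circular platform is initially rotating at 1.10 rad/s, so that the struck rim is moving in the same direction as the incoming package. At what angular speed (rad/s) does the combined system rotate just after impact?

|ω_f| ≈ 2.14 rad/s

The axle reaction passes through the central axle and exerts no torque about it; angular momentum about the central axle is conserved through the impact.
I_p = ½(65.7)(1.53)² = 76.90 kg·m². Taking the sense of the package's angular momentum as positive, L_{package} = m v R = (14.3)(6.91)(1.53) = 151.2 kg·m²/s.
L_i = +I_p ω_p + m v R = +(76.90)(1.10) + 151.2 = 235.8 kg·m²/s.
After sticking, I_f = I_p + m R² = 76.90 + (14.3)(1.53)² = 110.4 kg·m².
ω_f = L_i / I_f = 235.8 / 110.4 = 2.136 rad/s.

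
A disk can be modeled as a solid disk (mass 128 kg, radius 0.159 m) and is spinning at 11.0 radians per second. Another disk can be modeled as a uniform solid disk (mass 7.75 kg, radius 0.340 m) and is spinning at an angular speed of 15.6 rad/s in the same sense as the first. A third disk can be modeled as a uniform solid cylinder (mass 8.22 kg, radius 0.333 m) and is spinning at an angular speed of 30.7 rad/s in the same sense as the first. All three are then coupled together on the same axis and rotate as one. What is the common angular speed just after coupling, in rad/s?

The coupling torques are internal; angular momentum about the shared axis is conserved.
Moments of inertia: I_A = ½(128)(0.159)² = 1.618 kg·m²; I_B = ½(7.75)(0.340)² = 0.4480 kg·m²; I_C = ½(8.22)(0.333)² = 0.4558 kg·m².
Taking A's sense as positive: L = (1.618)(11.0) + (0.4480)(15.6) + (0.4558)(30.7) = 38.78 kg·m²·rad/s.
Combined I = 1.618 + 0.4480 + 0.4558 = 2.522 kg·m².
ω_f = L / I = 38.78 / 2.522 = 15.38 rad/s.

|ω_f| ≈ 15.4 rad/s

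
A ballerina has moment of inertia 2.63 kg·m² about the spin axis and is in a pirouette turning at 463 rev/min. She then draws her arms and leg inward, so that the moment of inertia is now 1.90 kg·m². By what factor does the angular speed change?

No external torque acts about the spin axis, so angular momentum is conserved.
ω₂/ω₁ = I₁/I₂ = 2.630 / 1.900 = 1.384.

ω₂/ω₁ ≈ 1.38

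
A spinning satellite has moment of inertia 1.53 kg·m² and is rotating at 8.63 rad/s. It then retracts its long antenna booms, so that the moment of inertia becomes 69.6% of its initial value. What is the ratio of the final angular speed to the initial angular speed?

ω₂/ω₁ ≈ 1.44

With no external torque about the axis, L is conserved: I₁ω₁ = I₂ω₂.
I₂ = 0.696 × 1.53 = 1.065 kg·m².
ω₂/ω₁ = I₁/I₂ = 1.530 / 1.065 = 1.437.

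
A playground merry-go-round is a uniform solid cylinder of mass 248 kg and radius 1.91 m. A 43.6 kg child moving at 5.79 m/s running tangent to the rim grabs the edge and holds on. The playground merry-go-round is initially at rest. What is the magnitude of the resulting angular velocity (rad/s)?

About the axle the impulsive forces during the collision are internal, so angular momentum about that axis is conserved.
I_p = ½(248)(1.91)² = 452.4 kg·m². Taking the sense of the child's angular momentum as positive, L_{child} = m v R = (43.6)(5.79)(1.91) = 482.2 kg·m²/s.
L_i = 0 + 482.2 = 482.2 kg·m²/s.
After sticking, I_f = I_p + m R² = 452.4 + (43.6)(1.91)² = 611.4 kg·m².
ω_f = L_i / I_f = 482.2 / 611.4 = 0.7886 rad/s.

|ω_f| ≈ 0.789 rad/s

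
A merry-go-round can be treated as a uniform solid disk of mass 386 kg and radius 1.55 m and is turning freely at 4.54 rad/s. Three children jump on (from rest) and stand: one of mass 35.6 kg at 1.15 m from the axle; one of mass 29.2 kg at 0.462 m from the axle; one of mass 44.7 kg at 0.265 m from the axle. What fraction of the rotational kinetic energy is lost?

The added mass arrives with no angular momentum about the axle, and any external torque about the axle is negligible, so the system's angular momentum is conserved.
I_p = ½(386)(1.55)² = 463.7 kg·m².
Added inertia Σmr² = (35.6)(1.15)² + (29.2)(0.462)² + (44.7)(0.265)² = 56.45 kg·m²; I_f = 463.7 + 56.45 = 520.1 kg·m².
ω_f = I_p ω_i / I_f = (463.7)(4.54) / 520.1 = 4.047 rad/s.
KE_i = ½(463.7)(4.540 rad/s)² = 4779 J; KE_f = ½(520.1)(4.047)² = 4260 J.
Fraction lost = 0.1085.

fraction ≈ 0.109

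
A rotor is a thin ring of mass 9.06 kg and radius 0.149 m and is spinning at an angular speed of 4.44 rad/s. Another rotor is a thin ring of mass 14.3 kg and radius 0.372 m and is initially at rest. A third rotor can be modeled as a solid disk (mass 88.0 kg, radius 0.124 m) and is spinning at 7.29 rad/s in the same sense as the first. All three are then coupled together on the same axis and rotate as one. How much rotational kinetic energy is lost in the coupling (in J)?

ΔKE lost ≈ 14.0 J

The coupling torques are internal; angular momentum about the shared axis is conserved.
Moments of inertia: I_A = (9.06)(0.149)² = 0.2011 kg·m²; I_B = (14.3)(0.372)² = 1.979 kg·m²; I_C = ½(88.0)(0.124)² = 0.6765 kg·m².
Taking A's sense as positive: L = (0.2011)(4.44) + (0.6765)(7.29) = 5.825 kg·m²·rad/s.
Combined I = 0.2011 + 1.979 + 0.6765 = 2.857 kg·m².
ω_f = L / I = 5.825 / 2.857 = 2.039 rad/s.
KE_i = ½ΣIω² = 19.96 J; KE_f = ½(2.857)(2.039)² = 5.939 J.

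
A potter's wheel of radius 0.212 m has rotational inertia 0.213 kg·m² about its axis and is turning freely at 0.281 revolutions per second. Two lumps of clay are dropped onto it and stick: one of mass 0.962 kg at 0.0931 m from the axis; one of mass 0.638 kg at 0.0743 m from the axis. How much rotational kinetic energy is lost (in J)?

energy lost ≈ 0.0175 J

No external torque acts about the axis; L_before = L_after.
Added inertia Σmr² = (0.962)(0.0931)² + (0.638)(0.0743)² = 0.01186 kg·m²; I_f = 0.2130 + 0.01186 = 0.2249 kg·m².
ω_f = I_p ω_i / I_f = (0.2130)(0.281) / 0.2249 = 0.2662 rev/s.
KE_i = ½(0.2130)(1.766 rad/s)² = 0.3320 J; KE_f = ½(0.2249)(1.672)² = 0.3145 J.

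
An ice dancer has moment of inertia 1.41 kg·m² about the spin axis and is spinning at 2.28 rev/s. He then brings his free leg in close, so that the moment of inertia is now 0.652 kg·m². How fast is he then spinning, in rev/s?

With no external torque about the axis, L is conserved: I₁ω₁ = I₂ω₂.
ω₂ = I₁ω₁ / I₂ = (1.410)(2.28 rev/s) / (0.6520) = 4.931 rev/s.

ω₂ ≈ 4.93 rev/s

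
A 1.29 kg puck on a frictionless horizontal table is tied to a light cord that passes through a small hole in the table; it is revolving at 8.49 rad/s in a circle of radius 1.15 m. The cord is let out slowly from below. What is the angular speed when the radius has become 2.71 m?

ω₂ ≈ 1.53 rad/s

No torque about the axis ⇒ m r₁² ω₁ = m r₂² ω₂.
ω₂ = ω₁ (r₁/r₂)² = (8.49)(1.15/2.71)² = 1.529 rad/s.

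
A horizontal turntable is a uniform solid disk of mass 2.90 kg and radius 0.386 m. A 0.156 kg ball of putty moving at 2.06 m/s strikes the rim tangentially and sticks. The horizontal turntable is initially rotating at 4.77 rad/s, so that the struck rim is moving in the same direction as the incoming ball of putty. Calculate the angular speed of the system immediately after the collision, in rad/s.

|ω_f| ≈ 4.83 rad/s

The axle reaction passes through the axle and exerts no torque about it; angular momentum about the axle is conserved through the impact.
I_p = ½(2.90)(0.386)² = 0.2160 kg·m². Taking the sense of the ball of putty's angular momentum as positive, L_{ball} = m v R = (0.156)(2.06)(0.386) = 0.1240 kg·m²/s.
L_i = +I_p ω_p + m v R = +(0.2160)(4.77) + 0.1240 = 1.155 kg·m²/s.
After sticking, I_f = I_p + m R² = 0.2160 + (0.156)(0.386)² = 0.2393 kg·m².
ω_f = L_i / I_f = 1.155 / 0.2393 = 4.825 rad/s.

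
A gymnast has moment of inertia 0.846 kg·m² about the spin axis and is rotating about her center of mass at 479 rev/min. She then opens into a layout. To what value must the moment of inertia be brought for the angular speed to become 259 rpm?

With no external torque about the axis, L is conserved: I₁ω₁ = I₂ω₂.
I₂ = I₁ω₁ / ω₂ = (0.846)(479) / (259) = 1.565 kg·m².

I₂ ≈ 1.56 kg·m²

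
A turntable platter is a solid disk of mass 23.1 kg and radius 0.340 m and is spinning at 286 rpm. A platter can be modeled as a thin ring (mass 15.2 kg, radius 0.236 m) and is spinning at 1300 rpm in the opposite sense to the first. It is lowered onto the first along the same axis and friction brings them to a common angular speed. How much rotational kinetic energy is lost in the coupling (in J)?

No external torque acts about the common axis, so total angular momentum is conserved.
Moments of inertia: I_A = ½(23.1)(0.340)² = 1.335 kg·m²; I_B = (15.2)(0.236)² = 0.8466 kg·m².
Taking A's sense as positive: L = (1.335)(286) − (0.8466)(1300) = -718.7 kg·m²·rpm.
Combined I = 1.335 + 0.8466 = 2.182 kg·m².
ω_f = L / I = -718.7 / 2.182 = -329.4 rpm.
KE_i = ½ΣIω² = 8444 J; KE_f = ½(2.182)(34.50)² = 1298 J.

ΔKE lost ≈ 7150 J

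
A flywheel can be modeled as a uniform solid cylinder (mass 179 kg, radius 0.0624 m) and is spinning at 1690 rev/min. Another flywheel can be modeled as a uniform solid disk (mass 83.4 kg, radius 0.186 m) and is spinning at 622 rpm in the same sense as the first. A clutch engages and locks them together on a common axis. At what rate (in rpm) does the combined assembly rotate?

The coupling torques are internal; angular momentum about the shared axis is conserved.
Moments of inertia: I_A = ½(179)(0.0624)² = 0.3485 kg·m²; I_B = ½(83.4)(0.186)² = 1.443 kg·m².
Taking A's sense as positive: L = (0.3485)(1690) + (1.443)(622) = 1486 kg·m²·rpm.
Combined I = 0.3485 + 1.443 = 1.791 kg·m².
ω_f = L / I = 1486 / 1.791 = 829.8 rpm.

|ω_f| ≈ 830 rpm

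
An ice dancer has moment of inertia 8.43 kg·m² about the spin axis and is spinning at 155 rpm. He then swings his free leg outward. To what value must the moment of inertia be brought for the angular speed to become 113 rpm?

I₂ ≈ 11.6 kg·m²

No external torque acts about the spin axis, so angular momentum is conserved.
I₂ = I₁ω₁ / ω₂ = (8.43)(155) / (113) = 11.56 kg·m².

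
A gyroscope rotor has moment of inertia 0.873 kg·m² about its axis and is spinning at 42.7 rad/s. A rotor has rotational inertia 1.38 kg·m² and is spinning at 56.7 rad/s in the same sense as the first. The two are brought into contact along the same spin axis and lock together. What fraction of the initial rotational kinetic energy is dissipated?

fraction ≈ 0.0174

The coupling torques are internal; angular momentum about the shared axis is conserved.
Taking A's sense as positive: L = (0.8730)(42.7) + (1.380)(56.7) = 115.5 kg·m²·rad/s.
Combined I = 0.8730 + 1.380 = 2.253 kg·m².
ω_f = L / I = 115.5 / 2.253 = 51.28 rad/s.
KE_i = ½ΣIω² = 3014 J; KE_f = ½(2.253)(51.28)² = 2962 J.
Fraction dissipated = (KE_i − KE_f)/KE_i = 0.01739.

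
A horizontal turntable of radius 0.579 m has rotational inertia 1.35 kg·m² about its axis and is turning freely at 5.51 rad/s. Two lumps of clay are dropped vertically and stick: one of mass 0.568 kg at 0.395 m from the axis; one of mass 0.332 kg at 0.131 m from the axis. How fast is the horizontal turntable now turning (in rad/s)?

The added mass arrives with no angular momentum about the axis, and any external torque about the axis is negligible, so the system's angular momentum is conserved.
Added inertia Σmr² = (0.568)(0.395)² + (0.332)(0.131)² = 0.09432 kg·m²; I_f = 1.350 + 0.09432 = 1.444 kg·m².
ω_f = I_p ω_i / I_f = (1.350)(5.51) / 1.444 = 5.150 rad/s.

ω_f ≈ 5.15 rad/s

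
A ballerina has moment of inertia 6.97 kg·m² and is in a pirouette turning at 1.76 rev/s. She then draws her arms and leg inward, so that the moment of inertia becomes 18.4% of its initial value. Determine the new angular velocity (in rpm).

Angular momentum about the spin axis is conserved since the torque about it is zero.
I₂ = 0.184 × 6.97 = 1.282 kg·m².
ω₂ = I₁ω₁ / I₂ = (6.970)(1.76 rev/s) / (1.282) = 9.565 rev/s = 573.9 rpm.

ω₂ ≈ 574 rpm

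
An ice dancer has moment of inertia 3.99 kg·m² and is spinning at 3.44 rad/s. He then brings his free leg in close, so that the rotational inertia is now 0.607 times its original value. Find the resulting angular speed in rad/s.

ω₂ ≈ 5.67 rad/s

Angular momentum about the spin axis is conserved since the torque about it is zero.
I₂ = 0.607 × 3.99 = 2.422 kg·m².
ω₂ = I₁ω₁ / I₂ = (3.990)(3.44 rad/s) / (2.422) = 5.667 rad/s.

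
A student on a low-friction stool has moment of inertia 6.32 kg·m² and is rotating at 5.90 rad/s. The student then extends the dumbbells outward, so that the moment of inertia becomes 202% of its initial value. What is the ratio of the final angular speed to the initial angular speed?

ω₂/ω₁ ≈ 0.495

No external torque acts about the spin axis, so angular momentum is conserved.
I₂ = 2.02 × 6.32 = 12.77 kg·m².
ω₂/ω₁ = I₁/I₂ = 6.320 / 12.77 = 0.4950.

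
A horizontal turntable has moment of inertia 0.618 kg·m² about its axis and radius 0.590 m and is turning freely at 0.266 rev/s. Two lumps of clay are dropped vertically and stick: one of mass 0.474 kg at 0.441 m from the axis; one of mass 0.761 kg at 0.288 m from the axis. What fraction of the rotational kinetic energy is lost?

fraction ≈ 0.201

No external torque acts about the axis; L_before = L_after.
Added inertia Σmr² = (0.474)(0.441)² + (0.761)(0.288)² = 0.1553 kg·m²; I_f = 0.6180 + 0.1553 = 0.7733 kg·m².
ω_f = I_p ω_i / I_f = (0.6180)(0.266) / 0.7733 = 0.2126 rev/s.
KE_i = ½(0.6180)(1.671 rad/s)² = 0.8631 J; KE_f = ½(0.7733)(1.336)² = 0.6898 J.
Fraction lost = 0.2008.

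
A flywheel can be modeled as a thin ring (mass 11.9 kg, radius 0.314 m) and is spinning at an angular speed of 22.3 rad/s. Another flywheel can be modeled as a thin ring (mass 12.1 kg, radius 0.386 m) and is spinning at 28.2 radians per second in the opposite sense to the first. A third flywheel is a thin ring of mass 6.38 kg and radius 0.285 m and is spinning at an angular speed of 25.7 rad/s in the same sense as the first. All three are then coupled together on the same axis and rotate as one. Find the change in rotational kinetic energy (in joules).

The coupling torques are internal; angular momentum about the shared axis is conserved.
Moments of inertia: I_A = (11.9)(0.314)² = 1.173 kg·m²; I_B = (12.1)(0.386)² = 1.803 kg·m²; I_C = (6.38)(0.285)² = 0.5182 kg·m².
Taking A's sense as positive: L = (1.173)(22.3) − (1.803)(28.2) + (0.5182)(25.7) = -11.36 kg·m²·rad/s.
Combined I = 1.173 + 1.803 + 0.5182 = 3.494 kg·m².
ω_f = L / I = -11.36 / 3.494 = -3.250 rad/s.
KE_i = ½ΣIω² = 1180 J; KE_f = ½(3.494)(3.250)² = 18.46 J.

ΔKE ≈ -1160 J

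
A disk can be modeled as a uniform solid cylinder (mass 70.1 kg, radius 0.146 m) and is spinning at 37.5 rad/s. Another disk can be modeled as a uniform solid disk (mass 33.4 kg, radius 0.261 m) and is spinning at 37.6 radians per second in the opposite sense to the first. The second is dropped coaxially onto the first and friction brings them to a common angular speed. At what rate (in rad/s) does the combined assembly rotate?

The coupling torques are internal; angular momentum about the shared axis is conserved.
Moments of inertia: I_A = ½(70.1)(0.146)² = 0.7471 kg·m²; I_B = ½(33.4)(0.261)² = 1.138 kg·m².
Taking A's sense as positive: L = (0.7471)(37.5) − (1.138)(37.6) = -14.76 kg·m²·rad/s.
Combined I = 0.7471 + 1.138 = 1.885 kg·m².
ω_f = L / I = -14.76 / 1.885 = -7.830 rad/s.

|ω_f| ≈ 7.83 rad/s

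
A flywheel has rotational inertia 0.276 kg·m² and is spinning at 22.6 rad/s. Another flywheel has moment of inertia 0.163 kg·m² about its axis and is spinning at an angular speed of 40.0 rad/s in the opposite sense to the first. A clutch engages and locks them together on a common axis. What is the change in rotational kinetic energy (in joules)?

No external torque acts about the common axis, so total angular momentum is conserved.
Taking A's sense as positive: L = (0.2760)(22.6) − (0.1630)(40.0) = -0.2824 kg·m²·rad/s.
Combined I = 0.2760 + 0.1630 = 0.4390 kg·m².
ω_f = L / I = -0.2824 / 0.4390 = -0.6433 rad/s.
KE_i = ½ΣIω² = 200.9 J; KE_f = ½(0.4390)(0.6433)² = 0.09083 J.

ΔKE ≈ -201 J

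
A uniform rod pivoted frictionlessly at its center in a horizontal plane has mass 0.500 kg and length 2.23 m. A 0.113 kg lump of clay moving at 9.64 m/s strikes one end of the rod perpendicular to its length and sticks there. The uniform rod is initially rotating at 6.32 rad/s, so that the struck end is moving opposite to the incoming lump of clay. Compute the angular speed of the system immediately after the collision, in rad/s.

|ω_f| ≈ 0.273 rad/s

About the pivot the impulsive forces during the collision are internal, so angular momentum about that axis is conserved.
I_p = (1/12)(0.500)(2.23)² = 0.2072 kg·m². Taking the sense of the lump of clay's angular momentum as positive, L_{lump} = m v R = (0.113)(9.64)(2.23/2) = 1.215 kg·m²/s.
L_i = −I_p ω_p + m v R = −(0.2072)(6.32) + 1.215 = -0.09494 kg·m²/s.
After sticking, I_f = I_p + m R² = 0.2072 + (0.113)(2.23/2)² = 0.3477 kg·m².
ω_f = L_i / I_f = -0.09494 / 0.3477 = -0.2731 rad/s.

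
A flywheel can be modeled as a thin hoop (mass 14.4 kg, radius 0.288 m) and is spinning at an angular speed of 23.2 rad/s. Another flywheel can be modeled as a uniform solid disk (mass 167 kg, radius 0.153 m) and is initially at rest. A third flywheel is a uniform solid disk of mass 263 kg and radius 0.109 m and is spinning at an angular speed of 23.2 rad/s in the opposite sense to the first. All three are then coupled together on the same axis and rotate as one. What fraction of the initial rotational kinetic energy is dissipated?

fraction ≈ 0.990

The coupling torques are internal; angular momentum about the shared axis is conserved.
Moments of inertia: I_A = (14.4)(0.288)² = 1.194 kg·m²; I_B = ½(167)(0.153)² = 1.955 kg·m²; I_C = ½(263)(0.109)² = 1.562 kg·m².
Taking A's sense as positive: L = (1.194)(23.2) − (1.562)(23.2) = -8.537 kg·m²·rad/s.
Combined I = 1.194 + 1.955 + 1.562 = 4.711 kg·m².
ω_f = L / I = -8.537 / 4.711 = -1.812 rad/s.
KE_i = ½ΣIω² = 741.9 J; KE_f = ½(4.711)(1.812)² = 7.734 J.
Fraction dissipated = (KE_i − KE_f)/KE_i = 0.9896.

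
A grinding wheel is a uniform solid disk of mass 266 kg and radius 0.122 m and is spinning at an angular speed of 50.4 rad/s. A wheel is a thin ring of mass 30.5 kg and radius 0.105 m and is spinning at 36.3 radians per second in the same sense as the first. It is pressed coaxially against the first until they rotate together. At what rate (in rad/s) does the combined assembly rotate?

|ω_f| ≈ 48.4 rad/s

No external torque acts about the common axis, so total angular momentum is conserved.
Moments of inertia: I_A = ½(266)(0.122)² = 1.980 kg·m²; I_B = (30.5)(0.105)² = 0.3363 kg·m².
Taking A's sense as positive: L = (1.980)(50.4) + (0.3363)(36.3) = 112.0 kg·m²·rad/s.
Combined I = 1.980 + 0.3363 = 2.316 kg·m².
ω_f = L / I = 112.0 / 2.316 = 48.35 rad/s.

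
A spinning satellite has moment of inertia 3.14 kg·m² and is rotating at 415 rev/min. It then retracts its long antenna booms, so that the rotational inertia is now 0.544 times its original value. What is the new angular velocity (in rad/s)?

ω₂ ≈ 79.9 rad/s

With no external torque about the axis, L is conserved: I₁ω₁ = I₂ω₂.
I₂ = 0.544 × 3.14 = 1.708 kg·m².
ω₂ = I₁ω₁ / I₂ = (3.140)(415 rpm) / (1.708) = 762.9 rpm = 79.89 rad/s.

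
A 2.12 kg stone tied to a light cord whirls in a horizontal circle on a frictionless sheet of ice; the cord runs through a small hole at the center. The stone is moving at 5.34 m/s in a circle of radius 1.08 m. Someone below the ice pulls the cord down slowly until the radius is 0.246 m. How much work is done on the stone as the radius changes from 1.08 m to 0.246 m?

Central (radial) force ⇒ zero torque about the center ⇒ m v r is constant.
v₂ = v₁ r₁ / r₂ = (5.34)(1.08) / (0.246) = 23.44 m/s.
W = ΔKE = ½m(v₂² − v₁²) = 552.4 J.

W ≈ 552 J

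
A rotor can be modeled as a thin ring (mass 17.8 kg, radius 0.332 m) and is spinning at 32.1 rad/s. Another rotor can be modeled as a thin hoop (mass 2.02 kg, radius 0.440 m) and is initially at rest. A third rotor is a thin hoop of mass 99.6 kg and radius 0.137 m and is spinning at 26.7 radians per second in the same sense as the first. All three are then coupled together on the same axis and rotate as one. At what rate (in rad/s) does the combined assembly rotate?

|ω_f| ≈ 26.7 rad/s

The coupling torques are internal; angular momentum about the shared axis is conserved.
Moments of inertia: I_A = (17.8)(0.332)² = 1.962 kg·m²; I_B = (2.02)(0.440)² = 0.3911 kg·m²; I_C = (99.6)(0.137)² = 1.869 kg·m².
Taking A's sense as positive: L = (1.962)(32.1) + (1.869)(26.7) = 112.9 kg·m²·rad/s.
Combined I = 1.962 + 0.3911 + 1.869 = 4.222 kg·m².
ω_f = L / I = 112.9 / 4.222 = 26.74 rad/s.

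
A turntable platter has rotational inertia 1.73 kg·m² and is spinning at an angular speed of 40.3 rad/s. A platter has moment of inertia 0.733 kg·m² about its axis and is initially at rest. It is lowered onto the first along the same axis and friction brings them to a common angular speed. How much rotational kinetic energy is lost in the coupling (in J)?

The coupling torques are internal; angular momentum about the shared axis is conserved.
Taking A's sense as positive: L = (1.730)(40.3) = 69.72 kg·m²·rad/s.
Combined I = 1.730 + 0.7330 = 2.463 kg·m².
ω_f = L / I = 69.72 / 2.463 = 28.31 rad/s.
KE_i = ½ΣIω² = 1405 J; KE_f = ½(2.463)(28.31)² = 986.8 J.

ΔKE lost ≈ 418 J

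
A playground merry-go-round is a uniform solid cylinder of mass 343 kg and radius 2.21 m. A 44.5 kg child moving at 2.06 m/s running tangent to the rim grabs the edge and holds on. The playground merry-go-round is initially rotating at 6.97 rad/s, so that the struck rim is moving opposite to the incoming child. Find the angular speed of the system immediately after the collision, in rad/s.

About the axle the impulsive forces during the collision are internal, so angular momentum about that axis is conserved.
I_p = ½(343)(2.21)² = 837.6 kg·m². Taking the sense of the child's angular momentum as positive, L_{child} = m v R = (44.5)(2.06)(2.21) = 202.6 kg·m²/s.
L_i = −I_p ω_p + m v R = −(837.6)(6.97) + 202.6 = -5636 kg·m²/s.
After sticking, I_f = I_p + m R² = 837.6 + (44.5)(2.21)² = 1055 kg·m².
ω_f = L_i / I_f = -5636 / 1055 = -5.342 rad/s.

|ω_f| ≈ 5.34 rad/s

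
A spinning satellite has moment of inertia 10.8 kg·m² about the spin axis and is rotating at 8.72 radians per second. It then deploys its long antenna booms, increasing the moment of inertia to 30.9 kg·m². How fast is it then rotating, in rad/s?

ω₂ ≈ 3.05 rad/s

No external torque acts about the spin axis, so angular momentum is conserved.
ω₂ = I₁ω₁ / I₂ = (10.80)(8.72 rad/s) / (30.90) = 3.048 rad/s.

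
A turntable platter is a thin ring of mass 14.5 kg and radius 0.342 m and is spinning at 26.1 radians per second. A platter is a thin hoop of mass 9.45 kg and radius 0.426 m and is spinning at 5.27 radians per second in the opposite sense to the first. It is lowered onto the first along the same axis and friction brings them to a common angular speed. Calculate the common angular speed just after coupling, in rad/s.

|ω_f| ≈ 10.3 rad/s

No external torque acts about the common axis, so total angular momentum is conserved.
Moments of inertia: I_A = (14.5)(0.342)² = 1.696 kg·m²; I_B = (9.45)(0.426)² = 1.715 kg·m².
Taking A's sense as positive: L = (1.696)(26.1) − (1.715)(5.27) = 35.23 kg·m²·rad/s.
Combined I = 1.696 + 1.715 = 3.411 kg·m².
ω_f = L / I = 35.23 / 3.411 = 10.33 rad/s.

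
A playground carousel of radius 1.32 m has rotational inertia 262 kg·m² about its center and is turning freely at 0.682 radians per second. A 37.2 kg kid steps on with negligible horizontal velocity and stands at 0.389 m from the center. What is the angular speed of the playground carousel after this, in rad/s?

No external torque acts about the center; L_before = L_after.
Added inertia Σmr² = (37.2)(0.389)² = 5.629 kg·m²; I_f = 262.0 + 5.629 = 267.6 kg·m².
ω_f = I_p ω_i / I_f = (262.0)(0.682) / 267.6 = 0.6677 rad/s.

ω_f ≈ 0.668 rad/s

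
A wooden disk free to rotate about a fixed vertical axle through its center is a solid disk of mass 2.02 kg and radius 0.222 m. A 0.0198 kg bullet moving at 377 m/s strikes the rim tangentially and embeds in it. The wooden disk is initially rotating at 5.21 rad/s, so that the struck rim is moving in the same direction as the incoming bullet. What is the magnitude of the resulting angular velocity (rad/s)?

|ω_f| ≈ 37.8 rad/s

About the axle the impulsive forces during the collision are internal, so angular momentum about that axis is conserved.
I_p = ½(2.02)(0.222)² = 0.04978 kg·m². Taking the sense of the bullet's angular momentum as positive, L_{bullet} = m v R = (0.0198)(377)(0.222) = 1.657 kg·m²/s.
L_i = +I_p ω_p + m v R = +(0.04978)(5.21) + 1.657 = 1.916 kg·m²/s.
After sticking, I_f = I_p + m R² = 0.04978 + (0.0198)(0.222)² = 0.05075 kg·m².
ω_f = L_i / I_f = 1.916 / 0.05075 = 37.76 rad/s.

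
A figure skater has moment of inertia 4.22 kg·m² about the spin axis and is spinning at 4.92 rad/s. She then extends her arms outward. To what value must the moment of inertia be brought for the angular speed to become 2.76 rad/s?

I₂ ≈ 7.52 kg·m²

No external torque acts about the spin axis, so angular momentum is conserved.
I₂ = I₁ω₁ / ω₂ = (4.22)(4.92) / (2.76) = 7.523 kg·m².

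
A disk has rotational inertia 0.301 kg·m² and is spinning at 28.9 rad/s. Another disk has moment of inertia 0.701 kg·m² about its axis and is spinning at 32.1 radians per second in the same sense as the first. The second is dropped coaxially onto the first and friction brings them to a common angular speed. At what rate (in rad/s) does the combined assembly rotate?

|ω_f| ≈ 31.1 rad/s

No external torque acts about the common axis, so total angular momentum is conserved.
Taking A's sense as positive: L = (0.3010)(28.9) + (0.7010)(32.1) = 31.20 kg·m²·rad/s.
Combined I = 0.3010 + 0.7010 = 1.002 kg·m².
ω_f = L / I = 31.20 / 1.002 = 31.14 rad/s.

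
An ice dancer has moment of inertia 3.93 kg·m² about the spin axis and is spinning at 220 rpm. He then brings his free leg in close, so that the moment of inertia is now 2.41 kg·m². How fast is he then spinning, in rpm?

Angular momentum about the spin axis is conserved since the torque about it is zero.
ω₂ = I₁ω₁ / I₂ = (3.930)(220 rpm) / (2.410) = 358.8 rpm.

ω₂ ≈ 359 rpm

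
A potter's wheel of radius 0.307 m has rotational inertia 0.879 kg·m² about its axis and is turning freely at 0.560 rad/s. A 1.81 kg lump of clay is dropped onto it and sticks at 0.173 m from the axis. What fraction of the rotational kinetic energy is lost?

The added mass arrives with no angular momentum about the axis, and any external torque about the axis is negligible, so the system's angular momentum is conserved.
Added inertia Σmr² = (1.81)(0.173)² = 0.05417 kg·m²; I_f = 0.8790 + 0.05417 = 0.9332 kg·m².
ω_f = I_p ω_i / I_f = (0.8790)(0.560) / 0.9332 = 0.5275 rad/s.
KE_i = ½(0.8790)(0.5600 rad/s)² = 0.1378 J; KE_f = ½(0.9332)(0.5275)² = 0.1298 J.
Fraction lost = 0.05805.

fraction ≈ 0.0581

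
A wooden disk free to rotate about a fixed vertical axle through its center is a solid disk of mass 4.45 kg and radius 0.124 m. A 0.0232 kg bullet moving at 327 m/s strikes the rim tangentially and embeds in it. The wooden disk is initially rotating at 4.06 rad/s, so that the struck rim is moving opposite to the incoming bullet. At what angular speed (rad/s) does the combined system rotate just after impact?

|ω_f| ≈ 23.2 rad/s

The axle reaction passes through the axle and exerts no torque about it; angular momentum about the axle is conserved through the impact.
I_p = ½(4.45)(0.124)² = 0.03421 kg·m². Taking the sense of the bullet's angular momentum as positive, L_{bullet} = m v R = (0.0232)(327)(0.124) = 0.9407 kg·m²/s.
L_i = −I_p ω_p + m v R = −(0.03421)(4.06) + 0.9407 = 0.8018 kg·m²/s.
After sticking, I_f = I_p + m R² = 0.03421 + (0.0232)(0.124)² = 0.03457 kg·m².
ω_f = L_i / I_f = 0.8018 / 0.03457 = 23.20 rad/s.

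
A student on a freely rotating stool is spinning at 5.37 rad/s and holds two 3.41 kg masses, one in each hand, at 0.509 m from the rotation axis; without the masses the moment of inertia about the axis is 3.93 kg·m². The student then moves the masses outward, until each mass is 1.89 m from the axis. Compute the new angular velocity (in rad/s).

ω₂ ≈ 1.08 rad/s

With no external torque about the axis, L is conserved: I₁ω₁ = I₂ω₂.
I₁ = 3.93 + 2(3.41)(0.509)² = 5.697 kg·m²; I₂ = 3.93 + 2(3.41)(1.89)² = 28.29 kg·m².
ω₂ = I₁ω₁ / I₂ = (5.697)(5.37 rad/s) / (28.29) = 1.081 rad/s.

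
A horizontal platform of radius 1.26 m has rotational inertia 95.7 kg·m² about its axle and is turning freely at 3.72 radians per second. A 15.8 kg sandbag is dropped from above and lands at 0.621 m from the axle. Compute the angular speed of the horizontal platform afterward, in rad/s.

ω_f ≈ 3.50 rad/s

The added mass arrives with no angular momentum about the axle, and any external torque about the axle is negligible, so the system's angular momentum is conserved.
Added inertia Σmr² = (15.8)(0.621)² = 6.093 kg·m²; I_f = 95.70 + 6.093 = 101.8 kg·m².
ω_f = I_p ω_i / I_f = (95.70)(3.72) / 101.8 = 3.497 rad/s.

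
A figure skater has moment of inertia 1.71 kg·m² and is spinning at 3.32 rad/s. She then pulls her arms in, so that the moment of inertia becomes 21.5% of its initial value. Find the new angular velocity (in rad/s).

With no external torque about the axis, L is conserved: I₁ω₁ = I₂ω₂.
I₂ = 0.215 × 1.71 = 0.3676 kg·m².
ω₂ = I₁ω₁ / I₂ = (1.710)(3.32 rad/s) / (0.3676) = 15.44 rad/s.

ω₂ ≈ 15.4 rad/s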